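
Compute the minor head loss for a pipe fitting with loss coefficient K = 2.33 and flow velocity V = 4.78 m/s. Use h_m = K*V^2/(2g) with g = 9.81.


Minor loss formula: h_m = K * V^2/(2g).
V^2 = 4.78^2 = 22.8484.
V^2/(2g) = 22.8484 / 19.62 = 1.1645 m.
h_m = 2.33 * 1.1645 = 2.7134 m.

2.7134


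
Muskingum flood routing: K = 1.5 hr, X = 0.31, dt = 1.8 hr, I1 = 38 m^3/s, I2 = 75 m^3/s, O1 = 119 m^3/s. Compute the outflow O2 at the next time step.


Muskingum coefficients:
denom = 2*K*(1-X) + dt = 2*1.5*(1-0.31) + 1.8 = 3.87.
C0 = (dt - 2*K*X)/denom = (1.8 - 2*1.5*0.31)/3.87 = 0.2248.
C1 = (dt + 2*K*X)/denom = (1.8 + 2*1.5*0.31)/3.87 = 0.7054.
C2 = (2*K*(1-X) - dt)/denom = 0.0698.
O2 = C0*I2 + C1*I1 + C2*O1
   = 0.2248*75 + 0.7054*38 + 0.0698*119
   = 51.97 m^3/s.

51.97


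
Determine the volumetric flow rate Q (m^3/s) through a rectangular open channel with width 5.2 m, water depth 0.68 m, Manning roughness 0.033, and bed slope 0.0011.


For a rectangular channel, the cross-sectional area A = b * y = 5.2 * 0.68 = 3.54 m^2.
The wetted perimeter P = b + 2y = 5.2 + 2*0.68 = 6.56 m.
Hydraulic radius R = A/P = 3.54/6.56 = 0.539 m.
Velocity V = (1/n)*R^(2/3)*S^(1/2) = (1/0.033)*0.539^(2/3)*0.0011^(1/2) = 0.6657 m/s.
Discharge Q = A * V = 3.54 * 0.6657 = 2.354 m^3/s.

2.354


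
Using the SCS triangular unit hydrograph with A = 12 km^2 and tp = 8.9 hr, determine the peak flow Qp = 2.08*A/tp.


SCS formula: Qp = 2.08 * A / tp.
Qp = 2.08 * 12 / 8.9
   = 24.96 / 8.9
   = 2.8 m^3/s per cm.

2.8


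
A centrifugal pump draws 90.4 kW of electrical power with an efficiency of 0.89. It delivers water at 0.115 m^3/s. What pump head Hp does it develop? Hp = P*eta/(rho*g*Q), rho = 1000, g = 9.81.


Pump head formula: Hp = P * eta / (rho * g * Q).
Numerator: P * eta = 90.4 * 1000 * 0.89 = 80456.0 W.
Denominator: rho * g * Q = 1000 * 9.81 * 0.115 = 1128.15.
Hp = 80456.0 / 1128.15 = 71.32 m.

71.32


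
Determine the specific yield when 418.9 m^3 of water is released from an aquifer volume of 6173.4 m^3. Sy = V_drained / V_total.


Specific yield Sy = Volume drained / Total volume.
Sy = 418.9 / 6173.4
   = 0.0679.

0.0679


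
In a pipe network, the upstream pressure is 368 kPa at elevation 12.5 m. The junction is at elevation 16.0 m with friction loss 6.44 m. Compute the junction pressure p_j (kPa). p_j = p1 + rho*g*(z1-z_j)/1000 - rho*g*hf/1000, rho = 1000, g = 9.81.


Junction pressure: p_j = p1 + rho*g*(z1 - z_j)/1000 - rho*g*hf/1000.
Elevation term = 1000*9.81*(12.5 - 16.0)/1000 = -34.335 kPa.
Friction term = 1000*9.81*6.44/1000 = 63.176 kPa.
p_j = 368 + -34.335 - 63.176 = 270.49 kPa.

270.49


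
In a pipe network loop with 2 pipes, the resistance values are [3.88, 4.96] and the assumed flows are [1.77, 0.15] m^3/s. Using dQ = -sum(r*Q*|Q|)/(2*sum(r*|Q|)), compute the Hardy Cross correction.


Numerator terms (r*Q*|Q|): 3.88*1.77*|1.77| = 12.1557; 4.96*0.15*|0.15| = 0.1116.
Sum of numerator = 12.2673.
Denominator terms (r*|Q|): 3.88*|1.77| = 6.8676; 4.96*|0.15| = 0.744.
2 * sum of denominator = 2 * 7.6116 = 15.2232.
dQ = -12.2673 / 15.2232 = -0.8058 m^3/s.

-0.8058


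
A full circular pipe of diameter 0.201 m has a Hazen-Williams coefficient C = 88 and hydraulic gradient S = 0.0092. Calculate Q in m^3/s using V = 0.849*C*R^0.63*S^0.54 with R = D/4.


For a full circular pipe, R = D/4 = 0.201/4 = 0.0503 m.
V = 0.849 * 88 * 0.0503^0.63 * 0.0092^0.54
  = 0.849 * 88 * 0.151955 * 0.079514
  = 0.9027 m/s.
Pipe area A = pi*D^2/4 = pi*0.201^2/4 = 0.0317 m^2.
Q = A * V = 0.0317 * 0.9027 = 0.0286 m^3/s.

0.0286


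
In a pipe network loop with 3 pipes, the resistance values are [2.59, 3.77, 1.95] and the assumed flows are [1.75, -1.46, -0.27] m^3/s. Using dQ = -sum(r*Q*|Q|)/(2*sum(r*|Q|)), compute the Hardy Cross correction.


Numerator terms (r*Q*|Q|): 2.59*1.75*|1.75| = 7.9319; 3.77*-1.46*|-1.46| = -8.0361; 1.95*-0.27*|-0.27| = -0.1422.
Sum of numerator = -0.2464.
Denominator terms (r*|Q|): 2.59*|1.75| = 4.5325; 3.77*|-1.46| = 5.5042; 1.95*|-0.27| = 0.5265.
2 * sum of denominator = 2 * 10.5632 = 21.1264.
dQ = --0.2464 / 21.1264 = 0.0117 m^3/s.

0.0117


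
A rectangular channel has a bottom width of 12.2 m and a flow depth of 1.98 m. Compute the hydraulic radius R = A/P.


For a rectangular section:
Flow area A = b * y = 12.2 * 1.98 = 24.16 m^2.
Wetted perimeter P = b + 2y = 12.2 + 2*1.98 = 16.16 m.
Hydraulic radius R = A/P = 24.16 / 16.16 = 1.4948 m.

1.4948


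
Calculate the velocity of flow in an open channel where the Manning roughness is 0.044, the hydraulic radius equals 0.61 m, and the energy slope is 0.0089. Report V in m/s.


Manning's equation gives V = (1/n) * R^(2/3) * S^(1/2).
First, compute R^(2/3) = 0.61^(2/3) = 0.7193.
Next, S^(1/2) = 0.0089^(1/2) = 0.09434.
Then 1/n = 1/0.044 = 22.73.
V = 22.73 * 0.7193 * 0.09434 = 1.5422 m/s.

1.5422


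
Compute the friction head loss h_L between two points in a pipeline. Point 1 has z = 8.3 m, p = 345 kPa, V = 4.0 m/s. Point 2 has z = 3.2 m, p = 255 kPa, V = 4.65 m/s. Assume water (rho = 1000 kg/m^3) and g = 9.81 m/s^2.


Total head at each section: H = z + p/(rho*g) + V^2/(2g).
H1 = 8.3 + 345*1000/(1000*9.81) + 4.0^2/(2*9.81)
   = 8.3 + 35.168 + 0.8155
   = 44.284 m.
H2 = 3.2 + 255*1000/(1000*9.81) + 4.65^2/(2*9.81)
   = 3.2 + 25.994 + 1.1021
   = 30.296 m.
h_L = H1 - H2 = 44.284 - 30.296 = 13.988 m.

13.988


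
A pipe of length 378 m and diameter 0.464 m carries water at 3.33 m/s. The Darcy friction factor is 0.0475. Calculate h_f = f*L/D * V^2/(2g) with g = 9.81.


Darcy-Weisbach equation: h_f = f * (L/D) * V^2/(2g).
f * L/D = 0.0475 * 378/0.464 = 38.6961.
V^2/(2g) = 3.33^2 / (2*9.81) = 11.0889 / 19.62 = 0.5652 m.
h_f = 38.6961 * 0.5652 = 21.87 m.

21.87


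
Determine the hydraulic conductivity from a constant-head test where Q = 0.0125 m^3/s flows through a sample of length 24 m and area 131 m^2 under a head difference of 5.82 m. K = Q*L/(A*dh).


From K = Q*L / (A*dh):
Numerator: Q*L = 0.0125 * 24 = 0.3.
Denominator: A*dh = 131 * 5.82 = 762.42.
K = 0.3 / 762.42 = 0.000393 m/s.

0.000393


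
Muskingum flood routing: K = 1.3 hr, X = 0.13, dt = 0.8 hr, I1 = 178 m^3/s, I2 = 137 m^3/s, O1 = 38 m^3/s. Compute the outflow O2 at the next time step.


Muskingum coefficients:
denom = 2*K*(1-X) + dt = 2*1.3*(1-0.13) + 0.8 = 3.062.
C0 = (dt - 2*K*X)/denom = (0.8 - 2*1.3*0.13)/3.062 = 0.1509.
C1 = (dt + 2*K*X)/denom = (0.8 + 2*1.3*0.13)/3.062 = 0.3717.
C2 = (2*K*(1-X) - dt)/denom = 0.4775.
O2 = C0*I2 + C1*I1 + C2*O1
   = 0.1509*137 + 0.3717*178 + 0.4775*38
   = 104.97 m^3/s.

104.97


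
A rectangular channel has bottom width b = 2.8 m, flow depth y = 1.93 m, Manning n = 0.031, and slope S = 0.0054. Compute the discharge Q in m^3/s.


For a rectangular channel, the cross-sectional area A = b * y = 2.8 * 1.93 = 5.4 m^2.
The wetted perimeter P = b + 2y = 2.8 + 2*1.93 = 6.66 m.
Hydraulic radius R = A/P = 5.4/6.66 = 0.8114 m.
Velocity V = (1/n)*R^(2/3)*S^(1/2) = (1/0.031)*0.8114^(2/3)*0.0054^(1/2) = 2.0622 m/s.
Discharge Q = A * V = 5.4 * 2.0622 = 11.144 m^3/s.

11.144


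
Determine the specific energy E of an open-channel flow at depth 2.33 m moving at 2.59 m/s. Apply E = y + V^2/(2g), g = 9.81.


Specific energy E = y + V^2/(2g).
Velocity head = V^2/(2g) = 2.59^2 / (2*9.81) = 6.7081 / 19.62 = 0.3419 m.
E = 2.33 + 0.3419 = 2.6719 m.

2.6719


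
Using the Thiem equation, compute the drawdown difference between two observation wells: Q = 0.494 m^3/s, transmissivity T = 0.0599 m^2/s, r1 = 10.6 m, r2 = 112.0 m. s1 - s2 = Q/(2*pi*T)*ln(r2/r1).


Thiem equation: s1 - s2 = Q/(2*pi*T) * ln(r2/r1).
ln(r2/r1) = ln(112.0/10.6) = 2.3576.
Q/(2*pi*T) = 0.494 / (2*pi*0.0599) = 0.494 / 0.3764 = 1.3126.
s1 - s2 = 1.3126 * 2.3576 = 3.0946 m.

3.0946


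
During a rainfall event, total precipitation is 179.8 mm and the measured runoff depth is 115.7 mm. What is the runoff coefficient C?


The runoff coefficient C = runoff depth / rainfall depth.
C = 115.7 / 179.8
  = 0.6435.

0.6435


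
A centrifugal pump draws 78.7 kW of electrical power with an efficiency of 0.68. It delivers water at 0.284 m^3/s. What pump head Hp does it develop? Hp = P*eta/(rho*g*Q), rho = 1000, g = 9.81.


Pump head formula: Hp = P * eta / (rho * g * Q).
Numerator: P * eta = 78.7 * 1000 * 0.68 = 53516.0 W.
Denominator: rho * g * Q = 1000 * 9.81 * 0.284 = 2786.04.
Hp = 53516.0 / 2786.04 = 19.21 m.

19.21


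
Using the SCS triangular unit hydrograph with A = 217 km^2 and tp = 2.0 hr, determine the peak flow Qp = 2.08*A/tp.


SCS formula: Qp = 2.08 * A / tp.
Qp = 2.08 * 217 / 2.0
   = 451.36 / 2.0
   = 225.68 m^3/s per cm.

225.68


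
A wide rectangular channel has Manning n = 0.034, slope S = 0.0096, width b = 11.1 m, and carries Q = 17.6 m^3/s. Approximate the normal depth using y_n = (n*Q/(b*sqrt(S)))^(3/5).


We use the wide-channel approximation y_n = (n*Q/(b*sqrt(S)))^(3/5).
sqrt(S) = sqrt(0.0096) = 0.09798.
Numerator: n*Q = 0.034 * 17.6 = 0.5984.
Denominator: b*sqrt(S) = 11.1 * 0.09798 = 1.087578.
arg = 0.5502.
y_n = 0.5502^(3/5) = 0.6987 m.

0.6987


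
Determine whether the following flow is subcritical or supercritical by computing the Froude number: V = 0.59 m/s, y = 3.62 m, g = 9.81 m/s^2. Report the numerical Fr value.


The Froude number is defined as Fr = V / sqrt(g*y).
g*y = 9.81 * 3.62 = 35.5122.
sqrt(g*y) = sqrt(35.5122) = 5.9592.
Fr = 0.59 / 5.9592 = 0.099.
Since Fr < 1, the flow is subcritical.

0.099


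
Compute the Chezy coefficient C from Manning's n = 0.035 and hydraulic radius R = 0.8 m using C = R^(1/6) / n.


The Chezy coefficient relates to Manning's n through C = R^(1/6) / n.
R^(1/6) = 0.8^(1/6) = 0.963492.
C = 0.963492 / 0.035 = 27.53 m^(1/2)/s.

27.53


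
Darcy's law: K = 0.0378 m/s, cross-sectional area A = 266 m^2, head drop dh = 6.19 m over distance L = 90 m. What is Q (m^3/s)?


Darcy's law: Q = K * A * i, where i = dh/L.
Hydraulic gradient i = 6.19 / 90 = 0.068778.
Q = 0.0378 * 266 * 0.068778
  = 0.6915 m^3/s.

0.6915


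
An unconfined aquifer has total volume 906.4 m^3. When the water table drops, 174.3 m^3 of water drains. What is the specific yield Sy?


Specific yield Sy = Volume drained / Total volume.
Sy = 174.3 / 906.4
   = 0.1923.

0.1923


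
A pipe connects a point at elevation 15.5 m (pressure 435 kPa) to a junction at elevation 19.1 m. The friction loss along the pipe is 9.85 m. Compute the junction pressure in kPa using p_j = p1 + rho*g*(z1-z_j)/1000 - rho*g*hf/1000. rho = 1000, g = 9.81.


Junction pressure: p_j = p1 + rho*g*(z1 - z_j)/1000 - rho*g*hf/1000.
Elevation term = 1000*9.81*(15.5 - 19.1)/1000 = -35.316 kPa.
Friction term = 1000*9.81*9.85/1000 = 96.629 kPa.
p_j = 435 + -35.316 - 96.629 = 303.06 kPa.

303.06


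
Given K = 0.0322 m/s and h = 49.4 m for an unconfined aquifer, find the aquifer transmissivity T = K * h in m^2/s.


Transmissivity is defined as T = K * h.
T = 0.0322 * 49.4
  = 1.5907 m^2/s.

1.5907


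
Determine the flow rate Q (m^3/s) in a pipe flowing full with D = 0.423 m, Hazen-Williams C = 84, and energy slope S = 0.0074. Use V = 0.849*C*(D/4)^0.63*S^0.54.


For a full circular pipe, R = D/4 = 0.423/4 = 0.1057 m.
V = 0.849 * 84 * 0.1057^0.63 * 0.0074^0.54
  = 0.849 * 84 * 0.242827 * 0.070694
  = 1.2242 m/s.
Pipe area A = pi*D^2/4 = pi*0.423^2/4 = 0.1405 m^2.
Q = A * V = 0.1405 * 1.2242 = 0.172 m^3/s.

0.172


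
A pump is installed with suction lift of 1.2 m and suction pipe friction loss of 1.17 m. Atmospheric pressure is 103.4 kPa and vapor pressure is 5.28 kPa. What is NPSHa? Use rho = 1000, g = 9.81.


NPSHa = p_atm/(rho*g) - z_s - hf_s - p_vap/(rho*g).
p_atm/(rho*g) = 103.4*1000 / (1000*9.81) = 10.54 m.
p_vap/(rho*g) = 5.28*1000 / (1000*9.81) = 0.538 m.
NPSHa = 10.54 - 1.2 - 1.17 - 0.538
      = 7.63 m.

7.63


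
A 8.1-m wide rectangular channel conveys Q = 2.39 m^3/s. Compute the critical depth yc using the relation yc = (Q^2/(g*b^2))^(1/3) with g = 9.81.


Using yc = (Q^2 / (g * b^2))^(1/3):
Q^2 = 2.39^2 = 5.71.
g * b^2 = 9.81 * 8.1^2 = 9.81 * 65.61 = 643.63.
Q^2 / (g*b^2) = 5.71 / 643.63 = 0.0089.
yc = 0.0089^(1/3) = 0.207 m.

0.207


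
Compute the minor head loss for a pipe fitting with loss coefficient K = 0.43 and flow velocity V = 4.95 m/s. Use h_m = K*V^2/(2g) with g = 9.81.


Minor loss formula: h_m = K * V^2/(2g).
V^2 = 4.95^2 = 24.5025.
V^2/(2g) = 24.5025 / 19.62 = 1.2489 m.
h_m = 0.43 * 1.2489 = 0.537 m.

0.537


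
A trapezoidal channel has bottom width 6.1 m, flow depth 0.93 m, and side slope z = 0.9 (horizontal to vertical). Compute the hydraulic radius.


For a trapezoidal section with side slope z:
A = (b + z*y)*y = (6.1 + 0.9*0.93)*0.93 = 6.451 m^2.
P = b + 2*y*sqrt(1 + z^2) = 6.1 + 2*0.93*sqrt(1 + 0.9^2) = 8.602 m.
R = A/P = 6.451 / 8.602 = 0.75 m.

0.75


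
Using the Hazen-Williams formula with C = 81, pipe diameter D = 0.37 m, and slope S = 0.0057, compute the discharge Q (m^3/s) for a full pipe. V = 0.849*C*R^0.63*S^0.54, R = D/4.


For a full circular pipe, R = D/4 = 0.37/4 = 0.0925 m.
V = 0.849 * 81 * 0.0925^0.63 * 0.0057^0.54
  = 0.849 * 81 * 0.223187 * 0.061401
  = 0.9424 m/s.
Pipe area A = pi*D^2/4 = pi*0.37^2/4 = 0.1075 m^2.
Q = A * V = 0.1075 * 0.9424 = 0.1013 m^3/s.

0.1013


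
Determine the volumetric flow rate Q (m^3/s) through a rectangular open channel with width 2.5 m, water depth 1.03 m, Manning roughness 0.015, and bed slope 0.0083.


For a rectangular channel, the cross-sectional area A = b * y = 2.5 * 1.03 = 2.58 m^2.
The wetted perimeter P = b + 2y = 2.5 + 2*1.03 = 4.56 m.
Hydraulic radius R = A/P = 2.58/4.56 = 0.5647 m.
Velocity V = (1/n)*R^(2/3)*S^(1/2) = (1/0.015)*0.5647^(2/3)*0.0083^(1/2) = 4.1494 m/s.
Discharge Q = A * V = 2.58 * 4.1494 = 10.685 m^3/s.

10.685


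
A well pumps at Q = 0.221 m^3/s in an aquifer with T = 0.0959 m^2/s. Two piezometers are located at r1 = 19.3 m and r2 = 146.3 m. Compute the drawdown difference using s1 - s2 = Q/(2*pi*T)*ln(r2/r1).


Thiem equation: s1 - s2 = Q/(2*pi*T) * ln(r2/r1).
ln(r2/r1) = ln(146.3/19.3) = 2.0256.
Q/(2*pi*T) = 0.221 / (2*pi*0.0959) = 0.221 / 0.6026 = 0.3668.
s1 - s2 = 0.3668 * 2.0256 = 0.7429 m.

0.7429


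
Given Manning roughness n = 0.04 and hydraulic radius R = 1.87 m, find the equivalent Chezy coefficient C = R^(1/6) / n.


The Chezy coefficient relates to Manning's n through C = R^(1/6) / n.
R^(1/6) = 1.87^(1/6) = 1.109959.
C = 1.109959 / 0.04 = 27.75 m^(1/2)/s.

27.75


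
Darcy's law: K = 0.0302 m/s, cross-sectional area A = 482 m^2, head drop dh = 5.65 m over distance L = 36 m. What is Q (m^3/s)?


Darcy's law: Q = K * A * i, where i = dh/L.
Hydraulic gradient i = 5.65 / 36 = 0.156944.
Q = 0.0302 * 482 * 0.156944
  = 2.2845 m^3/s.

2.2845


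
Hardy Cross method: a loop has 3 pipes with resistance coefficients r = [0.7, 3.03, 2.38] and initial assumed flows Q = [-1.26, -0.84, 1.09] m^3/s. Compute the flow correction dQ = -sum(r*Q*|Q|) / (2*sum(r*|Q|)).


Numerator terms (r*Q*|Q|): 0.7*-1.26*|-1.26| = -1.1113; 3.03*-0.84*|-0.84| = -2.138; 2.38*1.09*|1.09| = 2.8277.
Sum of numerator = -0.4216.
Denominator terms (r*|Q|): 0.7*|-1.26| = 0.882; 3.03*|-0.84| = 2.5452; 2.38*|1.09| = 2.5942.
2 * sum of denominator = 2 * 6.0214 = 12.0428.
dQ = --0.4216 / 12.0428 = 0.035 m^3/s.

0.035


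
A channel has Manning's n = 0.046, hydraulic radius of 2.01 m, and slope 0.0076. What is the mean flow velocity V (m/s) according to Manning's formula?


Manning's equation gives V = (1/n) * R^(2/3) * S^(1/2).
First, compute R^(2/3) = 2.01^(2/3) = 1.5927.
Next, S^(1/2) = 0.0076^(1/2) = 0.087178.
Then 1/n = 1/0.046 = 21.74.
V = 21.74 * 1.5927 * 0.087178 = 3.0184 m/s.

3.0184


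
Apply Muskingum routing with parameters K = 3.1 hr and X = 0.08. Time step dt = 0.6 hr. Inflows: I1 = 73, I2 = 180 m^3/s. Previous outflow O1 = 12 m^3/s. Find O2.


Muskingum coefficients:
denom = 2*K*(1-X) + dt = 2*3.1*(1-0.08) + 0.6 = 6.304.
C0 = (dt - 2*K*X)/denom = (0.6 - 2*3.1*0.08)/6.304 = 0.0165.
C1 = (dt + 2*K*X)/denom = (0.6 + 2*3.1*0.08)/6.304 = 0.1739.
C2 = (2*K*(1-X) - dt)/denom = 0.8096.
O2 = C0*I2 + C1*I1 + C2*O1
   = 0.0165*180 + 0.1739*73 + 0.8096*12
   = 25.38 m^3/s.

25.38


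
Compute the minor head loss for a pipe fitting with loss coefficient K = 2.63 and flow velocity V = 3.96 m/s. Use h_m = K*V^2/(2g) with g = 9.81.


Minor loss formula: h_m = K * V^2/(2g).
V^2 = 3.96^2 = 15.6816.
V^2/(2g) = 15.6816 / 19.62 = 0.7993 m.
h_m = 2.63 * 0.7993 = 2.1021 m.

2.1021


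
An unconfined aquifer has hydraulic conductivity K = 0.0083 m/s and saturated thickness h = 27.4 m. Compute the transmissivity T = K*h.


Transmissivity is defined as T = K * h.
T = 0.0083 * 27.4
  = 0.2274 m^2/s.

0.2274


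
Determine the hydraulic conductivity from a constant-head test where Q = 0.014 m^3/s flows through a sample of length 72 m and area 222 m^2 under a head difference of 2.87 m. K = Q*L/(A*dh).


From K = Q*L / (A*dh):
Numerator: Q*L = 0.014 * 72 = 1.008.
Denominator: A*dh = 222 * 2.87 = 637.14.
K = 1.008 / 637.14 = 0.001582 m/s.

0.001582


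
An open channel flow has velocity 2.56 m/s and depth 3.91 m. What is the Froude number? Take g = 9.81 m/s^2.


The Froude number is defined as Fr = V / sqrt(g*y).
g*y = 9.81 * 3.91 = 38.3571.
sqrt(g*y) = sqrt(38.3571) = 6.1933.
Fr = 2.56 / 6.1933 = 0.4133.

0.4133


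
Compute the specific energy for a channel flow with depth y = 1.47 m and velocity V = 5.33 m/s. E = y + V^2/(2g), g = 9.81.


Specific energy E = y + V^2/(2g).
Velocity head = V^2/(2g) = 5.33^2 / (2*9.81) = 28.4089 / 19.62 = 1.448 m.
E = 1.47 + 1.448 = 2.918 m.

2.918


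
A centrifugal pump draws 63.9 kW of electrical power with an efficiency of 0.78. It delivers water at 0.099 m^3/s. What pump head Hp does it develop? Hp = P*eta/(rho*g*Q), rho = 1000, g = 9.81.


Pump head formula: Hp = P * eta / (rho * g * Q).
Numerator: P * eta = 63.9 * 1000 * 0.78 = 49842.0 W.
Denominator: rho * g * Q = 1000 * 9.81 * 0.099 = 971.19.
Hp = 49842.0 / 971.19 = 51.32 m.

51.32


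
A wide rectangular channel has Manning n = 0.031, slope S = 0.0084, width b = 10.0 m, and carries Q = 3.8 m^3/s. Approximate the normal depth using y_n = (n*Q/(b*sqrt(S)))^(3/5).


We use the wide-channel approximation y_n = (n*Q/(b*sqrt(S)))^(3/5).
sqrt(S) = sqrt(0.0084) = 0.091652.
Numerator: n*Q = 0.031 * 3.8 = 0.1178.
Denominator: b*sqrt(S) = 10.0 * 0.091652 = 0.91652.
arg = 0.1285.
y_n = 0.1285^(3/5) = 0.292 m.

0.292


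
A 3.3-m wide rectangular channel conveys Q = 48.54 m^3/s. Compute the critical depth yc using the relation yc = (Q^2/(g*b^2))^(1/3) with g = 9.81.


Using yc = (Q^2 / (g * b^2))^(1/3):
Q^2 = 48.54^2 = 2356.13.
g * b^2 = 9.81 * 3.3^2 = 9.81 * 10.89 = 106.83.
Q^2 / (g*b^2) = 2356.13 / 106.83 = 22.0549.
yc = 22.0549^(1/3) = 2.8044 m.

2.8044


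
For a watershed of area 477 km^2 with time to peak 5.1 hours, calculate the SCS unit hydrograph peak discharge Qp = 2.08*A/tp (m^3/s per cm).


SCS formula: Qp = 2.08 * A / tp.
Qp = 2.08 * 477 / 5.1
   = 992.16 / 5.1
   = 194.54 m^3/s per cm.

194.54


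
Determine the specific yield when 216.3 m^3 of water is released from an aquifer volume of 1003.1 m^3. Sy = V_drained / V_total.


Specific yield Sy = Volume drained / Total volume.
Sy = 216.3 / 1003.1
   = 0.2156.

0.2156


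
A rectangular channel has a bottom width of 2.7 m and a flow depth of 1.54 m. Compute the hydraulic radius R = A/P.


For a rectangular section:
Flow area A = b * y = 2.7 * 1.54 = 4.16 m^2.
Wetted perimeter P = b + 2y = 2.7 + 2*1.54 = 5.78 m.
Hydraulic radius R = A/P = 4.16 / 5.78 = 0.7194 m.

0.7194


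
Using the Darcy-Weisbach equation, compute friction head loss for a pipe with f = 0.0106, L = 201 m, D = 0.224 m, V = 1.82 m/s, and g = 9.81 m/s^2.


Darcy-Weisbach equation: h_f = f * (L/D) * V^2/(2g).
f * L/D = 0.0106 * 201/0.224 = 9.5116.
V^2/(2g) = 1.82^2 / (2*9.81) = 3.3124 / 19.62 = 0.1688 m.
h_f = 9.5116 * 0.1688 = 1.606 m.

1.606


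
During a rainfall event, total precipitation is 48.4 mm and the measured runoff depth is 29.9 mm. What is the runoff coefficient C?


The runoff coefficient C = runoff depth / rainfall depth.
C = 29.9 / 48.4
  = 0.6178.

0.6178


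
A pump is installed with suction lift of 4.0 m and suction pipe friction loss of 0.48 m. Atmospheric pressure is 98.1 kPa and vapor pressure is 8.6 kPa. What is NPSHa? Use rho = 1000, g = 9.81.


NPSHa = p_atm/(rho*g) - z_s - hf_s - p_vap/(rho*g).
p_atm/(rho*g) = 98.1*1000 / (1000*9.81) = 10.0 m.
p_vap/(rho*g) = 8.6*1000 / (1000*9.81) = 0.877 m.
NPSHa = 10.0 - 4.0 - 0.48 - 0.877
      = 4.64 m.

4.64


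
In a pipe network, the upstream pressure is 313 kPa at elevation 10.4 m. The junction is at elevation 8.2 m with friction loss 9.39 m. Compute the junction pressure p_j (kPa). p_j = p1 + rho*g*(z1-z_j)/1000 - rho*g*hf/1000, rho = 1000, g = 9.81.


Junction pressure: p_j = p1 + rho*g*(z1 - z_j)/1000 - rho*g*hf/1000.
Elevation term = 1000*9.81*(10.4 - 8.2)/1000 = 21.582 kPa.
Friction term = 1000*9.81*9.39/1000 = 92.116 kPa.
p_j = 313 + 21.582 - 92.116 = 242.47 kPa.

242.47


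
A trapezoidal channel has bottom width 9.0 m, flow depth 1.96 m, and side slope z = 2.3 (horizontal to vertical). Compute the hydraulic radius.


For a trapezoidal section with side slope z:
A = (b + z*y)*y = (9.0 + 2.3*1.96)*1.96 = 26.476 m^2.
P = b + 2*y*sqrt(1 + z^2) = 9.0 + 2*1.96*sqrt(1 + 2.3^2) = 18.831 m.
R = A/P = 26.476 / 18.831 = 1.4059 m.

1.4059


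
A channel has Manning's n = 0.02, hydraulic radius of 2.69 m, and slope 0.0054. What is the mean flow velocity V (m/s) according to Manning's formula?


Manning's equation gives V = (1/n) * R^(2/3) * S^(1/2).
First, compute R^(2/3) = 2.69^(2/3) = 1.9342.
Next, S^(1/2) = 0.0054^(1/2) = 0.073485.
Then 1/n = 1/0.02 = 50.0.
V = 50.0 * 1.9342 * 0.073485 = 7.1067 m/s.

7.1067


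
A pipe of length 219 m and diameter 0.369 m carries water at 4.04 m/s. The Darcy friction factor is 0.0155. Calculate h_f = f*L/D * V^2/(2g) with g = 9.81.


Darcy-Weisbach equation: h_f = f * (L/D) * V^2/(2g).
f * L/D = 0.0155 * 219/0.369 = 9.1992.
V^2/(2g) = 4.04^2 / (2*9.81) = 16.3216 / 19.62 = 0.8319 m.
h_f = 9.1992 * 0.8319 = 7.653 m.

7.653


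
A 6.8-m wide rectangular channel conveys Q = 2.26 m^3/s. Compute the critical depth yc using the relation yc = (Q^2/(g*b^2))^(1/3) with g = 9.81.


Using yc = (Q^2 / (g * b^2))^(1/3):
Q^2 = 2.26^2 = 5.11.
g * b^2 = 9.81 * 6.8^2 = 9.81 * 46.24 = 453.61.
Q^2 / (g*b^2) = 5.11 / 453.61 = 0.0113.
yc = 0.0113^(1/3) = 0.2241 m.

0.2241


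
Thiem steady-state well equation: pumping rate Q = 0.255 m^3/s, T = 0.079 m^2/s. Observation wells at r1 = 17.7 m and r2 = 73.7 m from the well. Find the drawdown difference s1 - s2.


Thiem equation: s1 - s2 = Q/(2*pi*T) * ln(r2/r1).
ln(r2/r1) = ln(73.7/17.7) = 1.4264.
Q/(2*pi*T) = 0.255 / (2*pi*0.079) = 0.255 / 0.4964 = 0.5137.
s1 - s2 = 0.5137 * 1.4264 = 0.7328 m.

0.7328


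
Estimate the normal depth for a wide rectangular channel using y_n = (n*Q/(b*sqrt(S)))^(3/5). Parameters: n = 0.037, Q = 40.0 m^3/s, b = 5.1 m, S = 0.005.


We use the wide-channel approximation y_n = (n*Q/(b*sqrt(S)))^(3/5).
sqrt(S) = sqrt(0.005) = 0.070711.
Numerator: n*Q = 0.037 * 40.0 = 1.48.
Denominator: b*sqrt(S) = 5.1 * 0.070711 = 0.360626.
arg = 4.104.
y_n = 4.104^(3/5) = 2.333 m.

2.333


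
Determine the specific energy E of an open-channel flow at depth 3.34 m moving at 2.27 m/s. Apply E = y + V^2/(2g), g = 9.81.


Specific energy E = y + V^2/(2g).
Velocity head = V^2/(2g) = 2.27^2 / (2*9.81) = 5.1529 / 19.62 = 0.2626 m.
E = 3.34 + 0.2626 = 3.6026 m.

3.6026


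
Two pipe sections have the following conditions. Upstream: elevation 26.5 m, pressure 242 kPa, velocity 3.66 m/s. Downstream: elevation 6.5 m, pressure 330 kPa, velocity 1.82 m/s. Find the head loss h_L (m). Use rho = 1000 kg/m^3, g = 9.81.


Total head at each section: H = z + p/(rho*g) + V^2/(2g).
H1 = 26.5 + 242*1000/(1000*9.81) + 3.66^2/(2*9.81)
   = 26.5 + 24.669 + 0.6828
   = 51.851 m.
H2 = 6.5 + 330*1000/(1000*9.81) + 1.82^2/(2*9.81)
   = 6.5 + 33.639 + 0.1688
   = 40.308 m.
h_L = H1 - H2 = 51.851 - 40.308 = 11.543 m.

11.543


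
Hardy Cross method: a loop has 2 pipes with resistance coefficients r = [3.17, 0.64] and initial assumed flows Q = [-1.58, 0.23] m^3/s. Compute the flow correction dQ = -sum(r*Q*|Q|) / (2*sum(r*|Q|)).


Numerator terms (r*Q*|Q|): 3.17*-1.58*|-1.58| = -7.9136; 0.64*0.23*|0.23| = 0.0339.
Sum of numerator = -7.8797.
Denominator terms (r*|Q|): 3.17*|-1.58| = 5.0086; 0.64*|0.23| = 0.1472.
2 * sum of denominator = 2 * 5.1558 = 10.3116.
dQ = --7.8797 / 10.3116 = 0.7642 m^3/s.

0.7642


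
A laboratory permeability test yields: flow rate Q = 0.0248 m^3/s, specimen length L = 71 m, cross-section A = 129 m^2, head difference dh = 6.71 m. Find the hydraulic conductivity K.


From K = Q*L / (A*dh):
Numerator: Q*L = 0.0248 * 71 = 1.7608.
Denominator: A*dh = 129 * 6.71 = 865.59.
K = 1.7608 / 865.59 = 0.002034 m/s.

0.002034


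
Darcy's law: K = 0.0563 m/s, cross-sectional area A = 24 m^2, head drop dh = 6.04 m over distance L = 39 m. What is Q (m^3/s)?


Darcy's law: Q = K * A * i, where i = dh/L.
Hydraulic gradient i = 6.04 / 39 = 0.154872.
Q = 0.0563 * 24 * 0.154872
  = 0.2093 m^3/s.

0.2093


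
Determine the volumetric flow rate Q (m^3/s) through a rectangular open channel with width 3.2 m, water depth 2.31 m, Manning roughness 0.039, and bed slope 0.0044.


For a rectangular channel, the cross-sectional area A = b * y = 3.2 * 2.31 = 7.39 m^2.
The wetted perimeter P = b + 2y = 3.2 + 2*2.31 = 7.82 m.
Hydraulic radius R = A/P = 7.39/7.82 = 0.9453 m.
Velocity V = (1/n)*R^(2/3)*S^(1/2) = (1/0.039)*0.9453^(2/3)*0.0044^(1/2) = 1.6382 m/s.
Discharge Q = A * V = 7.39 * 1.6382 = 12.11 m^3/s.

12.11


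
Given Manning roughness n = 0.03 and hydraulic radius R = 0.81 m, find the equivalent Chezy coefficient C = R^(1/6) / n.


The Chezy coefficient relates to Manning's n through C = R^(1/6) / n.
R^(1/6) = 0.81^(1/6) = 0.965489.
C = 0.965489 / 0.03 = 32.18 m^(1/2)/s.

32.18


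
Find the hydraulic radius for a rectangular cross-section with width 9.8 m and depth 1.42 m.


For a rectangular section:
Flow area A = b * y = 9.8 * 1.42 = 13.92 m^2.
Wetted perimeter P = b + 2y = 9.8 + 2*1.42 = 12.64 m.
Hydraulic radius R = A/P = 13.92 / 12.64 = 1.1009 m.

1.1009


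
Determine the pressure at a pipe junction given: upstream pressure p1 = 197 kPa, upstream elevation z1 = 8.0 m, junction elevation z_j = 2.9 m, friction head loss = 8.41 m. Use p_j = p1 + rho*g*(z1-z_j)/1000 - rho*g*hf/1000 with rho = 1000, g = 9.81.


Junction pressure: p_j = p1 + rho*g*(z1 - z_j)/1000 - rho*g*hf/1000.
Elevation term = 1000*9.81*(8.0 - 2.9)/1000 = 50.031 kPa.
Friction term = 1000*9.81*8.41/1000 = 82.502 kPa.
p_j = 197 + 50.031 - 82.502 = 164.53 kPa.

164.53


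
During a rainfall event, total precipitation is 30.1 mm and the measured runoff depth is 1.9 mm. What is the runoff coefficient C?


The runoff coefficient C = runoff depth / rainfall depth.
C = 1.9 / 30.1
  = 0.0631.

0.0631


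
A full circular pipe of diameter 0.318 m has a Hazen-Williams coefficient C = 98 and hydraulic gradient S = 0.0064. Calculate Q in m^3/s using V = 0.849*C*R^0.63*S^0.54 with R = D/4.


For a full circular pipe, R = D/4 = 0.318/4 = 0.0795 m.
V = 0.849 * 98 * 0.0795^0.63 * 0.0064^0.54
  = 0.849 * 98 * 0.202876 * 0.065364
  = 1.1033 m/s.
Pipe area A = pi*D^2/4 = pi*0.318^2/4 = 0.0794 m^2.
Q = A * V = 0.0794 * 1.1033 = 0.0876 m^3/s.

0.0876


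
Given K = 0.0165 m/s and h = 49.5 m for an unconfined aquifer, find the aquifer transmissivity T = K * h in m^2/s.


Transmissivity is defined as T = K * h.
T = 0.0165 * 49.5
  = 0.8168 m^2/s.

0.8168


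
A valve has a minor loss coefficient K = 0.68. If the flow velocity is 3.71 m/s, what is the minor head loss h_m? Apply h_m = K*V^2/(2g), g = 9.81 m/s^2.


Minor loss formula: h_m = K * V^2/(2g).
V^2 = 3.71^2 = 13.7641.
V^2/(2g) = 13.7641 / 19.62 = 0.7015 m.
h_m = 0.68 * 0.7015 = 0.477 m.

0.477


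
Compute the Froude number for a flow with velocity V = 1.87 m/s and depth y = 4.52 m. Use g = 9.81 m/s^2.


The Froude number is defined as Fr = V / sqrt(g*y).
g*y = 9.81 * 4.52 = 44.3412.
sqrt(g*y) = sqrt(44.3412) = 6.6589.
Fr = 1.87 / 6.6589 = 0.2808.

0.2808


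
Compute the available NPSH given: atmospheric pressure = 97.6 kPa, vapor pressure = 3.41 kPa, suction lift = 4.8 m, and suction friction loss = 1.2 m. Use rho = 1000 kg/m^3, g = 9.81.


NPSHa = p_atm/(rho*g) - z_s - hf_s - p_vap/(rho*g).
p_atm/(rho*g) = 97.6*1000 / (1000*9.81) = 9.949 m.
p_vap/(rho*g) = 3.41*1000 / (1000*9.81) = 0.348 m.
NPSHa = 9.949 - 4.8 - 1.2 - 0.348
      = 3.6 m.

3.6


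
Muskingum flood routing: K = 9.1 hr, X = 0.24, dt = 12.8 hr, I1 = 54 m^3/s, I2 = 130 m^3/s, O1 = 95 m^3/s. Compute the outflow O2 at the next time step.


Muskingum coefficients:
denom = 2*K*(1-X) + dt = 2*9.1*(1-0.24) + 12.8 = 26.632.
C0 = (dt - 2*K*X)/denom = (12.8 - 2*9.1*0.24)/26.632 = 0.3166.
C1 = (dt + 2*K*X)/denom = (12.8 + 2*9.1*0.24)/26.632 = 0.6446.
C2 = (2*K*(1-X) - dt)/denom = 0.0388.
O2 = C0*I2 + C1*I1 + C2*O1
   = 0.3166*130 + 0.6446*54 + 0.0388*95
   = 79.65 m^3/s.

79.65


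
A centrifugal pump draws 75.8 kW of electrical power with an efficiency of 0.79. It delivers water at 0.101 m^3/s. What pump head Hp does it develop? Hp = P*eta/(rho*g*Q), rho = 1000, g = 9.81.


Pump head formula: Hp = P * eta / (rho * g * Q).
Numerator: P * eta = 75.8 * 1000 * 0.79 = 59882.0 W.
Denominator: rho * g * Q = 1000 * 9.81 * 0.101 = 990.81.
Hp = 59882.0 / 990.81 = 60.44 m.

60.44


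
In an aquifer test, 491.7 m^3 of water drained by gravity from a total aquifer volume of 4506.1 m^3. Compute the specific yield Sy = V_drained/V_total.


Specific yield Sy = Volume drained / Total volume.
Sy = 491.7 / 4506.1
   = 0.1091.

0.1091


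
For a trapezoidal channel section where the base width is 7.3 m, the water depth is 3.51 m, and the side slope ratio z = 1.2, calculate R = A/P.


For a trapezoidal section with side slope z:
A = (b + z*y)*y = (7.3 + 1.2*3.51)*3.51 = 40.407 m^2.
P = b + 2*y*sqrt(1 + z^2) = 7.3 + 2*3.51*sqrt(1 + 1.2^2) = 18.266 m.
R = A/P = 40.407 / 18.266 = 2.2122 m.

2.2122


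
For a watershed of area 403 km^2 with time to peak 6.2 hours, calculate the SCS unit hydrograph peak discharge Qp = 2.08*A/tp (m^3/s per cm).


SCS formula: Qp = 2.08 * A / tp.
Qp = 2.08 * 403 / 6.2
   = 838.24 / 6.2
   = 135.2 m^3/s per cm.

135.2


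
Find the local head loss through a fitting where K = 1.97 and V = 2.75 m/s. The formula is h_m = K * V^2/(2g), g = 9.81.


Minor loss formula: h_m = K * V^2/(2g).
V^2 = 2.75^2 = 7.5625.
V^2/(2g) = 7.5625 / 19.62 = 0.3854 m.
h_m = 1.97 * 0.3854 = 0.7593 m.

0.7593


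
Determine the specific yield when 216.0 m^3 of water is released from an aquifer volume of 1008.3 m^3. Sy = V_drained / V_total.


Specific yield Sy = Volume drained / Total volume.
Sy = 216.0 / 1008.3
   = 0.2142.

0.2142


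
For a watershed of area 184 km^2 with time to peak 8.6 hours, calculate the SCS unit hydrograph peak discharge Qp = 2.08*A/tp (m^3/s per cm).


SCS formula: Qp = 2.08 * A / tp.
Qp = 2.08 * 184 / 8.6
   = 382.72 / 8.6
   = 44.5 m^3/s per cm.

44.5


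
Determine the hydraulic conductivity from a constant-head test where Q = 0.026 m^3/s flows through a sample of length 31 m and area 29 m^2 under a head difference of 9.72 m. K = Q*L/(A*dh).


From K = Q*L / (A*dh):
Numerator: Q*L = 0.026 * 31 = 0.806.
Denominator: A*dh = 29 * 9.72 = 281.88.
K = 0.806 / 281.88 = 0.002859 m/s.

0.002859


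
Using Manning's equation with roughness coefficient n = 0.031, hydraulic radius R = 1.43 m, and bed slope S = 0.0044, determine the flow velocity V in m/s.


Manning's equation gives V = (1/n) * R^(2/3) * S^(1/2).
First, compute R^(2/3) = 1.43^(2/3) = 1.2693.
Next, S^(1/2) = 0.0044^(1/2) = 0.066332.
Then 1/n = 1/0.031 = 32.26.
V = 32.26 * 1.2693 * 0.066332 = 2.716 m/s.

2.716


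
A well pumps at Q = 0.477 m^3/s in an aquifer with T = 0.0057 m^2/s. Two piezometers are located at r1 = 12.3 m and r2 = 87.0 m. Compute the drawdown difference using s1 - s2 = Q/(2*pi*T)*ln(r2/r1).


Thiem equation: s1 - s2 = Q/(2*pi*T) * ln(r2/r1).
ln(r2/r1) = ln(87.0/12.3) = 1.9563.
Q/(2*pi*T) = 0.477 / (2*pi*0.0057) = 0.477 / 0.0358 = 13.3188.
s1 - s2 = 13.3188 * 1.9563 = 26.0556 m.

26.0556


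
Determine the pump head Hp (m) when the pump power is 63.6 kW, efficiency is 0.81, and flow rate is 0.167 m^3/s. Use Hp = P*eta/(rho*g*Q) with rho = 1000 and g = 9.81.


Pump head formula: Hp = P * eta / (rho * g * Q).
Numerator: P * eta = 63.6 * 1000 * 0.81 = 51516.0 W.
Denominator: rho * g * Q = 1000 * 9.81 * 0.167 = 1638.27.
Hp = 51516.0 / 1638.27 = 31.45 m.

31.45


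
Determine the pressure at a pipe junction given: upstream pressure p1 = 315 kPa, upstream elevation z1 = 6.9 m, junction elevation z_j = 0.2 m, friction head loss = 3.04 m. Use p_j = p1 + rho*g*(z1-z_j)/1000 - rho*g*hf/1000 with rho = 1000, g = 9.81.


Junction pressure: p_j = p1 + rho*g*(z1 - z_j)/1000 - rho*g*hf/1000.
Elevation term = 1000*9.81*(6.9 - 0.2)/1000 = 65.727 kPa.
Friction term = 1000*9.81*3.04/1000 = 29.822 kPa.
p_j = 315 + 65.727 - 29.822 = 350.9 kPa.

350.9


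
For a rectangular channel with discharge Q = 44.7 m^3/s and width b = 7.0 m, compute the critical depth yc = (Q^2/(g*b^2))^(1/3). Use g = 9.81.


Using yc = (Q^2 / (g * b^2))^(1/3):
Q^2 = 44.7^2 = 1998.09.
g * b^2 = 9.81 * 7.0^2 = 9.81 * 49.0 = 480.69.
Q^2 / (g*b^2) = 1998.09 / 480.69 = 4.1567.
yc = 4.1567^(1/3) = 1.6079 m.

1.6079


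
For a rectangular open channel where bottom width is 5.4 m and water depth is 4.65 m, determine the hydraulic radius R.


For a rectangular section:
Flow area A = b * y = 5.4 * 4.65 = 25.11 m^2.
Wetted perimeter P = b + 2y = 5.4 + 2*4.65 = 14.7 m.
Hydraulic radius R = A/P = 25.11 / 14.7 = 1.7082 m.

1.7082


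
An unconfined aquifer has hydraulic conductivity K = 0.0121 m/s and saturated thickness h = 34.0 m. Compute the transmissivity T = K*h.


Transmissivity is defined as T = K * h.
T = 0.0121 * 34.0
  = 0.4114 m^2/s.

0.4114


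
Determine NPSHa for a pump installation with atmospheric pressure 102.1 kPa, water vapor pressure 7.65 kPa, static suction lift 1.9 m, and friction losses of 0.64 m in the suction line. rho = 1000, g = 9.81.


NPSHa = p_atm/(rho*g) - z_s - hf_s - p_vap/(rho*g).
p_atm/(rho*g) = 102.1*1000 / (1000*9.81) = 10.408 m.
p_vap/(rho*g) = 7.65*1000 / (1000*9.81) = 0.78 m.
NPSHa = 10.408 - 1.9 - 0.64 - 0.78
      = 7.09 m.

7.09


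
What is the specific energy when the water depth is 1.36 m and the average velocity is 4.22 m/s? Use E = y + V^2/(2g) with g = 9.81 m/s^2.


Specific energy E = y + V^2/(2g).
Velocity head = V^2/(2g) = 4.22^2 / (2*9.81) = 17.8084 / 19.62 = 0.9077 m.
E = 1.36 + 0.9077 = 2.2677 m.

2.2677


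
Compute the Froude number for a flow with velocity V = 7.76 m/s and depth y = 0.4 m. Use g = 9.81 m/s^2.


The Froude number is defined as Fr = V / sqrt(g*y).
g*y = 9.81 * 0.4 = 3.924.
sqrt(g*y) = sqrt(3.924) = 1.9809.
Fr = 7.76 / 1.9809 = 3.9174.

3.9174


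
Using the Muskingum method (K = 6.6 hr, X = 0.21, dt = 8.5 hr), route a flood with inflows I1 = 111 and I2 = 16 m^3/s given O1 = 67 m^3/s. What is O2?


Muskingum coefficients:
denom = 2*K*(1-X) + dt = 2*6.6*(1-0.21) + 8.5 = 18.928.
C0 = (dt - 2*K*X)/denom = (8.5 - 2*6.6*0.21)/18.928 = 0.3026.
C1 = (dt + 2*K*X)/denom = (8.5 + 2*6.6*0.21)/18.928 = 0.5955.
C2 = (2*K*(1-X) - dt)/denom = 0.1019.
O2 = C0*I2 + C1*I1 + C2*O1
   = 0.3026*16 + 0.5955*111 + 0.1019*67
   = 77.77 m^3/s.

77.77


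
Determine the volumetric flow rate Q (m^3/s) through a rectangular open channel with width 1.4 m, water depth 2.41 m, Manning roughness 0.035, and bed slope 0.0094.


For a rectangular channel, the cross-sectional area A = b * y = 1.4 * 2.41 = 3.37 m^2.
The wetted perimeter P = b + 2y = 1.4 + 2*2.41 = 6.22 m.
Hydraulic radius R = A/P = 3.37/6.22 = 0.5424 m.
Velocity V = (1/n)*R^(2/3)*S^(1/2) = (1/0.035)*0.5424^(2/3)*0.0094^(1/2) = 1.8425 m/s.
Discharge Q = A * V = 3.37 * 1.8425 = 6.216 m^3/s.

6.216


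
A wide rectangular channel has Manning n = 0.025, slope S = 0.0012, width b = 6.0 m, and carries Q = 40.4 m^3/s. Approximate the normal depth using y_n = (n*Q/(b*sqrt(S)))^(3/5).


We use the wide-channel approximation y_n = (n*Q/(b*sqrt(S)))^(3/5).
sqrt(S) = sqrt(0.0012) = 0.034641.
Numerator: n*Q = 0.025 * 40.4 = 1.01.
Denominator: b*sqrt(S) = 6.0 * 0.034641 = 0.207846.
arg = 4.8594.
y_n = 4.8594^(3/5) = 2.5819 m.

2.5819


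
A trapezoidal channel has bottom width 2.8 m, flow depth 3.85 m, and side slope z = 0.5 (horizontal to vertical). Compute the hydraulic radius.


For a trapezoidal section with side slope z:
A = (b + z*y)*y = (2.8 + 0.5*3.85)*3.85 = 18.191 m^2.
P = b + 2*y*sqrt(1 + z^2) = 2.8 + 2*3.85*sqrt(1 + 0.5^2) = 11.409 m.
R = A/P = 18.191 / 11.409 = 1.5945 m.

1.5945


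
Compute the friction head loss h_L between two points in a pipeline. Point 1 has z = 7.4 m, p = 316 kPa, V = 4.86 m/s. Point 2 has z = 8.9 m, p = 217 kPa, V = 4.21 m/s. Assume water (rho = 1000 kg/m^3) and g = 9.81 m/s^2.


Total head at each section: H = z + p/(rho*g) + V^2/(2g).
H1 = 7.4 + 316*1000/(1000*9.81) + 4.86^2/(2*9.81)
   = 7.4 + 32.212 + 1.2039
   = 40.816 m.
H2 = 8.9 + 217*1000/(1000*9.81) + 4.21^2/(2*9.81)
   = 8.9 + 22.12 + 0.9034
   = 31.924 m.
h_L = H1 - H2 = 40.816 - 31.924 = 8.892 m.

8.892


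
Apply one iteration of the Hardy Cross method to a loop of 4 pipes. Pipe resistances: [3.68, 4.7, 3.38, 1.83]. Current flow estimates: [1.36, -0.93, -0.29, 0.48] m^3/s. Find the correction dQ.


Numerator terms (r*Q*|Q|): 3.68*1.36*|1.36| = 6.8065; 4.7*-0.93*|-0.93| = -4.065; 3.38*-0.29*|-0.29| = -0.2843; 1.83*0.48*|0.48| = 0.4216.
Sum of numerator = 2.8789.
Denominator terms (r*|Q|): 3.68*|1.36| = 5.0048; 4.7*|-0.93| = 4.371; 3.38*|-0.29| = 0.9802; 1.83*|0.48| = 0.8784.
2 * sum of denominator = 2 * 11.2344 = 22.4688.
dQ = -2.8789 / 22.4688 = -0.1281 m^3/s.

-0.1281


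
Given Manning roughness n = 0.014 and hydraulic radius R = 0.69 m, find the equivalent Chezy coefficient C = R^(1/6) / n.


The Chezy coefficient relates to Manning's n through C = R^(1/6) / n.
R^(1/6) = 0.69^(1/6) = 0.94003.
C = 0.94003 / 0.014 = 67.14 m^(1/2)/s.

67.14


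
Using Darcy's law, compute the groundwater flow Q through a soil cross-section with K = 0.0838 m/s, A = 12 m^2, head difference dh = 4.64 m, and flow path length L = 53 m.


Darcy's law: Q = K * A * i, where i = dh/L.
Hydraulic gradient i = 4.64 / 53 = 0.087547.
Q = 0.0838 * 12 * 0.087547
  = 0.088 m^3/s.

0.088


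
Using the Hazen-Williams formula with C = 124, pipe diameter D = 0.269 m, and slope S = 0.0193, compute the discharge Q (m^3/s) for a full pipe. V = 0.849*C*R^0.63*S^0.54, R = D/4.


For a full circular pipe, R = D/4 = 0.269/4 = 0.0673 m.
V = 0.849 * 124 * 0.0673^0.63 * 0.0193^0.54
  = 0.849 * 124 * 0.182577 * 0.118632
  = 2.2802 m/s.
Pipe area A = pi*D^2/4 = pi*0.269^2/4 = 0.0568 m^2.
Q = A * V = 0.0568 * 2.2802 = 0.1296 m^3/s.

0.1296


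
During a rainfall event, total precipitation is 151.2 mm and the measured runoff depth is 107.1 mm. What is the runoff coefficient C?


The runoff coefficient C = runoff depth / rainfall depth.
C = 107.1 / 151.2
  = 0.7083.

0.7083


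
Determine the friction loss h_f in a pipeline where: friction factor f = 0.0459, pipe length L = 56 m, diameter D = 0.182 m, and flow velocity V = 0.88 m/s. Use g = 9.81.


Darcy-Weisbach equation: h_f = f * (L/D) * V^2/(2g).
f * L/D = 0.0459 * 56/0.182 = 14.1231.
V^2/(2g) = 0.88^2 / (2*9.81) = 0.7744 / 19.62 = 0.0395 m.
h_f = 14.1231 * 0.0395 = 0.557 m.

0.557


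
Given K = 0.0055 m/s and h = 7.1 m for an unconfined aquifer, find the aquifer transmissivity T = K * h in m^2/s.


Transmissivity is defined as T = K * h.
T = 0.0055 * 7.1
  = 0.039 m^2/s.

0.039


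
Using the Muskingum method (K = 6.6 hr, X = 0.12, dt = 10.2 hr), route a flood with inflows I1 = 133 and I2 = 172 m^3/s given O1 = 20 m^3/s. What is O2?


Muskingum coefficients:
denom = 2*K*(1-X) + dt = 2*6.6*(1-0.12) + 10.2 = 21.816.
C0 = (dt - 2*K*X)/denom = (10.2 - 2*6.6*0.12)/21.816 = 0.3949.
C1 = (dt + 2*K*X)/denom = (10.2 + 2*6.6*0.12)/21.816 = 0.5402.
C2 = (2*K*(1-X) - dt)/denom = 0.0649.
O2 = C0*I2 + C1*I1 + C2*O1
   = 0.3949*172 + 0.5402*133 + 0.0649*20
   = 141.07 m^3/s.

141.07
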